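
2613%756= 345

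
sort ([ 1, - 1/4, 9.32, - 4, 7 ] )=[ - 4, - 1/4, 1, 7, 9.32 ]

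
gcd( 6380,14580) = 20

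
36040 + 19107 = 55147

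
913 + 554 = 1467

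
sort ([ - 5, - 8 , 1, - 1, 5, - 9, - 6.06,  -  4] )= [ - 9, - 8, - 6.06, - 5, - 4, - 1,1,5 ]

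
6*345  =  2070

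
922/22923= 922/22923 = 0.04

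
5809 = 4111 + 1698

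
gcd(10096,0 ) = 10096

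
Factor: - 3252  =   - 2^2*3^1*271^1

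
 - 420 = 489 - 909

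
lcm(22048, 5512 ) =22048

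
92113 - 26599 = 65514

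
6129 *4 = 24516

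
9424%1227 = 835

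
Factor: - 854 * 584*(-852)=424923072 = 2^6*3^1 *7^1*61^1*71^1* 73^1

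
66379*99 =6571521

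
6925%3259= 407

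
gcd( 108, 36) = 36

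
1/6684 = 1/6684 = 0.00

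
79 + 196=275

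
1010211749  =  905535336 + 104676413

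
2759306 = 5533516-2774210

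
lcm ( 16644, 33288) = 33288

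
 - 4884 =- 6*814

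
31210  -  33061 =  - 1851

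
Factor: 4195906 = 2^1*11^1*13^1*17^1 * 863^1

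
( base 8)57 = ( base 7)65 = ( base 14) 35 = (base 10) 47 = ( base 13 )38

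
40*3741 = 149640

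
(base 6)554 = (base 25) 8e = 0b11010110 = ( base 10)214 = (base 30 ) 74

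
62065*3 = 186195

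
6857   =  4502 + 2355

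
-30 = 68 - 98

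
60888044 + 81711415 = 142599459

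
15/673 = 15/673 = 0.02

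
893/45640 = 893/45640= 0.02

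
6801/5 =6801/5 =1360.20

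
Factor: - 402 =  - 2^1*3^1*67^1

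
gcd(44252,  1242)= 46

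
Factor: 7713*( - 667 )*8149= -41923109079 = - 3^2*23^1*29^2*281^1*857^1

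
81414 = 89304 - 7890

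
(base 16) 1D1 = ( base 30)FF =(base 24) j9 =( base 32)eh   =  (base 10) 465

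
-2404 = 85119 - 87523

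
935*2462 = 2301970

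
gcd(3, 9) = 3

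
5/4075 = 1/815 = 0.00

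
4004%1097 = 713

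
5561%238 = 87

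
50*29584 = 1479200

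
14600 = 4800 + 9800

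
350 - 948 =  -  598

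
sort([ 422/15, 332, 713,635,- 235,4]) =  [ - 235 , 4, 422/15 , 332,635, 713 ]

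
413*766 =316358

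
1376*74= 101824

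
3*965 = 2895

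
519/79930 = 519/79930 = 0.01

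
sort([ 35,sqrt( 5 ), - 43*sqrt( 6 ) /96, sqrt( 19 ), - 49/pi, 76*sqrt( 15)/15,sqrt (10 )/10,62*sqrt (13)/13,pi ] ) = [ -49/pi, - 43*sqrt(6) /96, sqrt(10 ) /10, sqrt(5), pi, sqrt( 19),62*sqrt( 13)/13, 76*sqrt(15 ) /15,35 ]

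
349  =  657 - 308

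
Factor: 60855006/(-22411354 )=  -  3^1 * 7^(-1 )*1600811^(-1)*10142501^1= -30427503/11205677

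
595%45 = 10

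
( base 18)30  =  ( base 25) 24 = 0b110110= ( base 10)54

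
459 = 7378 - 6919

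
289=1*289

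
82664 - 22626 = 60038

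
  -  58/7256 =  - 29/3628= - 0.01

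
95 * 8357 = 793915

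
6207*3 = 18621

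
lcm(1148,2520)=103320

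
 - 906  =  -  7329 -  - 6423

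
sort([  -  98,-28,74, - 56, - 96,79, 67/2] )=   [-98,-96, - 56, - 28,67/2,  74, 79 ]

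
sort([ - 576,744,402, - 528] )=[ - 576, - 528,402, 744] 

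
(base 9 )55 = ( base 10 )50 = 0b110010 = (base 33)1h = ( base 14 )38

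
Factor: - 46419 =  - 3^1*15473^1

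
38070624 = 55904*681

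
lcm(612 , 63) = 4284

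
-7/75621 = -1 +10802/10803 = -0.00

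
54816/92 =595 + 19/23 =595.83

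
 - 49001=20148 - 69149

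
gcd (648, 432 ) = 216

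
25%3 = 1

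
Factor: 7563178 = 2^1 * 7^1*19^1 * 28433^1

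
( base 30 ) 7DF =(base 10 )6705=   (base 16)1A31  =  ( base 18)12c9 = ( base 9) 10170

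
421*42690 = 17972490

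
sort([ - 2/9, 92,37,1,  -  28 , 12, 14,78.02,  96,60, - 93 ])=[ - 93,-28, - 2/9, 1, 12, 14,37, 60,78.02, 92,96 ] 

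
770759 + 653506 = 1424265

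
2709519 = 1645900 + 1063619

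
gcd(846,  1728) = 18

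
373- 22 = 351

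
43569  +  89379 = 132948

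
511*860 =439460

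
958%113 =54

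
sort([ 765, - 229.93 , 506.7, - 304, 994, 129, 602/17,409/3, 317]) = [ - 304, - 229.93, 602/17 , 129 , 409/3, 317, 506.7, 765,994 ] 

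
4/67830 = 2/33915 = 0.00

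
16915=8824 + 8091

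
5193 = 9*577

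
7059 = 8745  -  1686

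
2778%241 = 127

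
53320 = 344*155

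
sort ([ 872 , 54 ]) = [ 54 , 872]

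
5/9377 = 5/9377 = 0.00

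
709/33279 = 709/33279 = 0.02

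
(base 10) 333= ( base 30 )b3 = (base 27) c9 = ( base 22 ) f3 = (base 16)14D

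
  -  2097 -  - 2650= 553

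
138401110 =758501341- 620100231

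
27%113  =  27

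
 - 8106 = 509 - 8615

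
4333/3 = 1444+1/3 = 1444.33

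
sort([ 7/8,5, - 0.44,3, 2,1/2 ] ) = [ - 0.44,1/2, 7/8 , 2 , 3, 5]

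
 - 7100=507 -7607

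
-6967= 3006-9973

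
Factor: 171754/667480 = 211/820 = 2^( - 2 )*5^( - 1)*41^( - 1)*211^1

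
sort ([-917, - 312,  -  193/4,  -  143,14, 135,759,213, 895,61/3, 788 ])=[ - 917, - 312,-143, - 193/4, 14, 61/3,  135,213,759, 788,895 ] 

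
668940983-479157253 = 189783730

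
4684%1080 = 364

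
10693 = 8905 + 1788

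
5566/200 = 27 + 83/100 = 27.83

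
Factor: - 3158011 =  - 113^1*27947^1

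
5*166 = 830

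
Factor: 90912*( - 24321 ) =  -  2211070752  =  -  2^5*3^2*11^2*67^1*947^1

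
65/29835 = 1/459 = 0.00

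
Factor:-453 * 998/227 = -2^1*3^1*151^1*227^( - 1)*499^1 = - 452094/227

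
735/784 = 15/16 = 0.94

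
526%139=109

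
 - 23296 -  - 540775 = 517479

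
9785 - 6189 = 3596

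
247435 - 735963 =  - 488528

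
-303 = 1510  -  1813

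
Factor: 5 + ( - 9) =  - 2^2 = - 4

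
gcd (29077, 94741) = 1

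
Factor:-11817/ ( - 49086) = 2^( - 1 )*3^( - 3) * 13^1 = 13/54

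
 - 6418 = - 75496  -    -  69078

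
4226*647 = 2734222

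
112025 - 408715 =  - 296690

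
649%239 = 171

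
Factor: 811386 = 2^1*3^2*45077^1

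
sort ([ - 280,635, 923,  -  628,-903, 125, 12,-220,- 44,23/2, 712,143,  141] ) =[ - 903,-628, - 280 ,-220, - 44,23/2 , 12,125, 141,143,  635, 712,923] 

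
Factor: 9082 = 2^1 * 19^1*239^1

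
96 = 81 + 15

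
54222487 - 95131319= - 40908832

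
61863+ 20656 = 82519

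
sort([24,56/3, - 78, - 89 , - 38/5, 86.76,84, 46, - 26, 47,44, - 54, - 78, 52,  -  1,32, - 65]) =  [- 89, - 78, - 78 , - 65, - 54, - 26, - 38/5 , - 1, 56/3,24,  32,44,46,47 , 52,84,86.76]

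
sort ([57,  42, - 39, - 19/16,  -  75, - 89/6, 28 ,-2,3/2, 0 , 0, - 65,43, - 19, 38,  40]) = [ - 75, - 65, - 39, - 19, - 89/6, - 2,- 19/16, 0, 0, 3/2,28, 38, 40,42,43, 57]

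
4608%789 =663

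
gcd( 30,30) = 30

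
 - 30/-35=6/7 = 0.86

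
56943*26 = 1480518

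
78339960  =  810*96716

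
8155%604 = 303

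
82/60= 41/30 =1.37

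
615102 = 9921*62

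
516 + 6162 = 6678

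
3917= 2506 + 1411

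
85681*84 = 7197204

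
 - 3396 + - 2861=-6257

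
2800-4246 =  - 1446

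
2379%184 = 171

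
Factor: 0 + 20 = 2^2*5^1 =20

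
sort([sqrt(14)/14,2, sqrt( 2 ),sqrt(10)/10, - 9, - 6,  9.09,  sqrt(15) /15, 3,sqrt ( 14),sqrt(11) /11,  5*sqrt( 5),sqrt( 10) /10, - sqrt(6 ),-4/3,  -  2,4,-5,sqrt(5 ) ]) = [-9, - 6  , - 5,-sqrt (6 ), - 2, - 4/3,sqrt( 15 )/15,  sqrt(14)/14  ,  sqrt ( 11 )/11,sqrt( 10) /10,sqrt( 10)/10, sqrt( 2), 2,  sqrt(5 ), 3, sqrt (14), 4,9.09,  5* sqrt ( 5 )] 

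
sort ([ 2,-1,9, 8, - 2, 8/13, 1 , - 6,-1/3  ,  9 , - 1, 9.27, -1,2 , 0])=[-6, - 2,-1,-1,- 1,-1/3, 0,8/13, 1, 2,  2, 8,9, 9,9.27]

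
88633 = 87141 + 1492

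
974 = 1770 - 796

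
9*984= 8856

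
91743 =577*159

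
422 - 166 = 256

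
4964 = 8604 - 3640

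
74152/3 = 74152/3 = 24717.33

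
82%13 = 4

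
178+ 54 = 232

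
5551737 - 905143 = 4646594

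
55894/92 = 607 + 25/46=607.54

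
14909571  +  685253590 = 700163161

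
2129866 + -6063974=  -  3934108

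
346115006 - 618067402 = -271952396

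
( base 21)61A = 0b101001110101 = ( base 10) 2677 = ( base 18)84D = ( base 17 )948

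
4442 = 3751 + 691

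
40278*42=1691676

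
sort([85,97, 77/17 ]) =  [ 77/17,85, 97]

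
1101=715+386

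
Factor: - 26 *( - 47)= 2^1 * 13^1*47^1 = 1222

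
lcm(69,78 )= 1794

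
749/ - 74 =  - 11 + 65/74=- 10.12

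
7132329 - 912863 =6219466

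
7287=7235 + 52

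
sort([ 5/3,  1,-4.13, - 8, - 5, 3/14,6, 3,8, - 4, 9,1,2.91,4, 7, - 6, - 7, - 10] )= [ - 10, - 8 , - 7,  -  6,  -  5,-4.13, - 4,3/14, 1, 1,5/3  ,  2.91,3, 4,6,  7,8,9]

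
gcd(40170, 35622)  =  6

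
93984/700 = 134  +  46/175=   134.26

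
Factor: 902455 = 5^1*180491^1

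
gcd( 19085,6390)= 5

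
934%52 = 50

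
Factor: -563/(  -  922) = 2^( - 1)*461^( - 1)*563^1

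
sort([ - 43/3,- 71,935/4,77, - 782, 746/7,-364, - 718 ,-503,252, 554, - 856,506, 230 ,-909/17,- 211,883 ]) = [ - 856,-782, -718,-503,  -  364 , - 211, - 71, - 909/17,-43/3,77, 746/7,230,935/4,252,  506,554,  883 ] 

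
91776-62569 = 29207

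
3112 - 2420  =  692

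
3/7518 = 1/2506= 0.00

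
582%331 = 251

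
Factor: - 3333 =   -  3^1*11^1 * 101^1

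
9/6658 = 9/6658 = 0.00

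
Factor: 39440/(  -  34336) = -85/74 = -2^( - 1 )*5^1*17^1*37^( - 1) 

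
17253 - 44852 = -27599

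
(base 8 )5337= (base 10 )2783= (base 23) 560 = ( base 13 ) 1361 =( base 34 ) 2DT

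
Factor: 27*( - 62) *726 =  - 1215324 = - 2^2*3^4*11^2*31^1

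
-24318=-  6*4053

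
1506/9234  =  251/1539  =  0.16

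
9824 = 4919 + 4905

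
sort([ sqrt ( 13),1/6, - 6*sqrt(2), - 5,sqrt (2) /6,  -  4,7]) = [-6*sqrt(2) , - 5,  -  4 , 1/6,sqrt( 2)/6, sqrt( 13), 7 ] 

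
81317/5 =16263 + 2/5  =  16263.40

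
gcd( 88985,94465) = 5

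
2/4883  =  2/4883 = 0.00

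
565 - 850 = -285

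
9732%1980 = 1812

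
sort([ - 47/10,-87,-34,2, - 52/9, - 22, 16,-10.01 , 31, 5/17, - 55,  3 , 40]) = [ - 87, - 55, - 34  ,-22, - 10.01, - 52/9, -47/10,  5/17, 2, 3 , 16, 31, 40 ]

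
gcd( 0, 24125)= 24125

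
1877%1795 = 82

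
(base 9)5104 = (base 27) 534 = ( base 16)E92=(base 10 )3730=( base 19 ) A66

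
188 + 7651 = 7839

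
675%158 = 43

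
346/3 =346/3 = 115.33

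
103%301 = 103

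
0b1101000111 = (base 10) 839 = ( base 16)347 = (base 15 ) 3AE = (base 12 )59b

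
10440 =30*348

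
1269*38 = 48222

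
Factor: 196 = 2^2* 7^2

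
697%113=19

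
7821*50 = 391050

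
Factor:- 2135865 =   -  3^1*5^1*142391^1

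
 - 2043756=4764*( - 429)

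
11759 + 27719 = 39478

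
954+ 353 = 1307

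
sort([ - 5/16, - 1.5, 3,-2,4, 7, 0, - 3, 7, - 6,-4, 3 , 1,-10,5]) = [ - 10,-6, - 4, - 3,  -  2, - 1.5,-5/16,0, 1, 3, 3,4, 5, 7  ,  7 ]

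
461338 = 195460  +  265878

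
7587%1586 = 1243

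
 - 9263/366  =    -  9263/366 = -25.31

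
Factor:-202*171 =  - 2^1*3^2 * 19^1 * 101^1 = - 34542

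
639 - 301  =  338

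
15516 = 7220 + 8296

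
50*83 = 4150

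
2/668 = 1/334=0.00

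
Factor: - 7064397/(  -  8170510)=2^(-1 )*3^2*5^(-1 )*139^1*5647^1*817051^( - 1 ) 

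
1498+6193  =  7691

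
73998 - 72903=1095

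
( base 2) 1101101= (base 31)3g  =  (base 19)5E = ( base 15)74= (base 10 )109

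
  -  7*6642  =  - 46494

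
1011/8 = 126 + 3/8 = 126.38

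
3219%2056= 1163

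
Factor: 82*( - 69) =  - 2^1*3^1*23^1 *41^1=   - 5658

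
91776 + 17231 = 109007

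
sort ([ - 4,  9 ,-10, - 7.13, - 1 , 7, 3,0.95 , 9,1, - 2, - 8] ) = [- 10,-8 , - 7.13 , - 4, - 2, - 1,0.95 , 1, 3  ,  7,9,9]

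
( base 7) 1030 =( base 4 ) 11230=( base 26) e0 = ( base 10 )364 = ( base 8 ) 554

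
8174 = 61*134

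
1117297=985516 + 131781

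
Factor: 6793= 6793^1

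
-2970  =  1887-4857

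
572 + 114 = 686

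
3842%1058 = 668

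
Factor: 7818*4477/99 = 1060642/3=2^1*3^( - 1) * 11^1 * 37^1*1303^1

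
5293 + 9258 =14551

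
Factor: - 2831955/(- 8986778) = 2^( - 1)*3^1 * 5^1*7^2*17^( - 1)*101^ (-1)* 2617^( - 1)*3853^1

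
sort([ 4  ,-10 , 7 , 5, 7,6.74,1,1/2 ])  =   [ - 10,1/2 , 1,4,5 , 6.74,7, 7]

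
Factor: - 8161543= -13^1*627811^1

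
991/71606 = 991/71606 = 0.01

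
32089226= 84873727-52784501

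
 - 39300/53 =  - 39300/53 = - 741.51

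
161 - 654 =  - 493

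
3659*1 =3659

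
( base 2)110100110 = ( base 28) f2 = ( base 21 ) k2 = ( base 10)422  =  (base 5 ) 3142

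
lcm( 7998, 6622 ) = 615846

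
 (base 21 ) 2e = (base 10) 56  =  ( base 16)38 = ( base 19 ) 2I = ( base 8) 70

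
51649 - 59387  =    -  7738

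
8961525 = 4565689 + 4395836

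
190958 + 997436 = 1188394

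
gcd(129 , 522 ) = 3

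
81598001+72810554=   154408555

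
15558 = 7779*2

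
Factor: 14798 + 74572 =2^1*3^3*5^1*331^1 = 89370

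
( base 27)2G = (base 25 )2K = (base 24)2m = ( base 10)70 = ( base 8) 106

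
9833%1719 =1238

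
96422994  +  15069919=111492913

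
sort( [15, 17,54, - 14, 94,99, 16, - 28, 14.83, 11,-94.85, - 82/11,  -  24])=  [ -94.85, - 28, - 24, - 14, - 82/11, 11, 14.83, 15,16,  17, 54, 94, 99]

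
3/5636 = 3/5636= 0.00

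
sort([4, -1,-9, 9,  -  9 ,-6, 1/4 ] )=[  -  9,- 9,  -  6, - 1,1/4,  4 , 9]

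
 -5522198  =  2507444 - 8029642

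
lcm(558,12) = 1116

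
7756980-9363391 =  - 1606411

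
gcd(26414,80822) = 2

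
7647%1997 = 1656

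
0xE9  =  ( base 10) 233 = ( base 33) 72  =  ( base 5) 1413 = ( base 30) 7n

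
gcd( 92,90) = 2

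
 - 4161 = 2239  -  6400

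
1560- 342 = 1218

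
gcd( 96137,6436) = 1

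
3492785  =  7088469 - 3595684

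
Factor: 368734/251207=2^1 * 11^( - 1)*41^( - 1) * 331^1 = 662/451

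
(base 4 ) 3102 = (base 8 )322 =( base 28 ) 7E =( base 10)210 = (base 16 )D2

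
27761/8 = 3470 + 1/8 = 3470.12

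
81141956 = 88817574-7675618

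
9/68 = 9/68 = 0.13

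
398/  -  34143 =-398/34143  =  - 0.01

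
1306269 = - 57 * ( -22917) 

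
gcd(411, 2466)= 411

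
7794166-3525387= 4268779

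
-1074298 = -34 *31597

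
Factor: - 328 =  - 2^3 * 41^1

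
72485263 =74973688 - 2488425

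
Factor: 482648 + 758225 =1240873 = 23^1 * 53951^1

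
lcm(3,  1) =3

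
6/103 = 6/103  =  0.06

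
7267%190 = 47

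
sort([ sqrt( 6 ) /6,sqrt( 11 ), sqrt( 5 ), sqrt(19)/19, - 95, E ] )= [ - 95, sqrt (19) /19,sqrt( 6)/6,sqrt( 5) , E, sqrt( 11)] 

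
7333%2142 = 907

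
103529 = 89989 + 13540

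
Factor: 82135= 5^1 * 16427^1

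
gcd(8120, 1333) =1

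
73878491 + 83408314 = 157286805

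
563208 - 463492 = 99716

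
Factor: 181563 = 3^1*60521^1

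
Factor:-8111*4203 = - 3^2*467^1*8111^1= - 34090533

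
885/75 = 59/5= 11.80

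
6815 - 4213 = 2602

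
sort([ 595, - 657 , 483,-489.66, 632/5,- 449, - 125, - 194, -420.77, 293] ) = [ - 657, - 489.66, - 449, - 420.77,-194,- 125, 632/5,293,483,595] 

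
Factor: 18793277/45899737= 13^( - 1)*23^1*103^1*337^( - 1)*7933^1*10477^( - 1) 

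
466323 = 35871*13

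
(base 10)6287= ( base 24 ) ALN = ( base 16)188F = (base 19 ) H7H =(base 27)8GN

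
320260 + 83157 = 403417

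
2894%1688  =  1206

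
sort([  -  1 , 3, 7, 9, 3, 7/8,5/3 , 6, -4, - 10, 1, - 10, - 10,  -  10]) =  [ -10,  -  10, - 10,-10, - 4, - 1, 7/8, 1, 5/3, 3,3,6, 7, 9]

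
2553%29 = 1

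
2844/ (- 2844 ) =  - 1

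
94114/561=94114/561 =167.76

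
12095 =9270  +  2825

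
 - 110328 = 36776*(- 3) 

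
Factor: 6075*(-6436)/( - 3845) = 7819740/769 = 2^2 * 3^5*5^1*769^( - 1)*1609^1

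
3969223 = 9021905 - 5052682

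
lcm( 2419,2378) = 140302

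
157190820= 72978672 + 84212148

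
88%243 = 88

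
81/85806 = 3/3178= 0.00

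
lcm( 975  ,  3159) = 78975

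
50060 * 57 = 2853420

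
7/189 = 1/27 = 0.04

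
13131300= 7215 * 1820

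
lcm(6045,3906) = 253890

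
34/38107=34/38107 = 0.00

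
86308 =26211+60097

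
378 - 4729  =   -4351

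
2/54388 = 1/27194  =  0.00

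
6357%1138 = 667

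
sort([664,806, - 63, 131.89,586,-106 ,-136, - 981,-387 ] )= [ - 981, - 387, - 136, - 106 , - 63,131.89,586,664 , 806]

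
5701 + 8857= 14558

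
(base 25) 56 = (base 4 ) 2003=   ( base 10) 131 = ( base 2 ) 10000011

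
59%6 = 5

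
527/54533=527/54533 = 0.01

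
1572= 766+806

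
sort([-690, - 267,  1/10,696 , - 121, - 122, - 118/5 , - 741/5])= [ - 690, - 267, - 741/5, - 122, - 121, - 118/5,1/10,696 ]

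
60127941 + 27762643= 87890584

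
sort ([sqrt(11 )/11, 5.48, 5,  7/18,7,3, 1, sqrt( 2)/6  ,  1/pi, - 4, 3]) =[-4,sqrt( 2)/6,sqrt( 11) /11, 1/pi, 7/18, 1,3,  3,5,5.48,7]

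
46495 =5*9299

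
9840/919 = 10 + 650/919 = 10.71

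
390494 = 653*598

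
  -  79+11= - 68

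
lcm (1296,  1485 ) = 71280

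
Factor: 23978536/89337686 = 2^2 * 17^( - 1)*241^1*907^( - 1) * 2897^( -1)*12437^1= 11989268/44668843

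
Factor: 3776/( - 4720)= - 2^2*5^ ( - 1 )=-  4/5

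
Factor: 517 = 11^1*47^1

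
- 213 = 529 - 742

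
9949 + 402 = 10351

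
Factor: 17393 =17393^1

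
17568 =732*24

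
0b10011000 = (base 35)4C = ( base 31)4S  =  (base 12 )108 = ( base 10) 152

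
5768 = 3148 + 2620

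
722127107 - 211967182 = 510159925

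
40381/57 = 40381/57 =708.44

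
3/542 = 3/542 = 0.01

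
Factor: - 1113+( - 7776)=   -  8889 = - 3^1*2963^1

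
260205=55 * 4731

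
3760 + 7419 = 11179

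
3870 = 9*430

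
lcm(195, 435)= 5655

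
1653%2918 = 1653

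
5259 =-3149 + 8408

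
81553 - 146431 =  - 64878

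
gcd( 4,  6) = 2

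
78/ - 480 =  - 1 +67/80 = - 0.16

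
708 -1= 707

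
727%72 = 7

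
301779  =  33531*9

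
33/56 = 33/56 = 0.59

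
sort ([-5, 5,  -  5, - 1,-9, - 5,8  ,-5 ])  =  [ - 9, - 5, - 5, - 5,  -  5, - 1,5,8 ]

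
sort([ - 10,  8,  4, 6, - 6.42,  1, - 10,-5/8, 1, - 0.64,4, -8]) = [ - 10 , - 10, - 8, - 6.42,-0.64, - 5/8, 1, 1,4, 4,6, 8]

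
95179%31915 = 31349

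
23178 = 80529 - 57351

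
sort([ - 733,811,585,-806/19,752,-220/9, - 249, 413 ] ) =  [ -733, - 249, - 806/19,-220/9,413, 585 , 752 , 811 ]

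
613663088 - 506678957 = 106984131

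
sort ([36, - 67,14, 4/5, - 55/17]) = [ - 67, - 55/17, 4/5, 14, 36]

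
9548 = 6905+2643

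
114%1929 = 114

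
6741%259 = 7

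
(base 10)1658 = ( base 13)9A7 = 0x67a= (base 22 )398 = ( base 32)1JQ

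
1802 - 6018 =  -4216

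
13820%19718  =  13820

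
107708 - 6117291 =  - 6009583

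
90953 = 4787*19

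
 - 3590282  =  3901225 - 7491507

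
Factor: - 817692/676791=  - 272564/225597=-2^2*3^( - 1) * 139^( - 1 )*541^( - 1 )*68141^1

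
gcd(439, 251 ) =1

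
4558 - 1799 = 2759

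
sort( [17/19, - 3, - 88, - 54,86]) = [ - 88, - 54, - 3 , 17/19,86]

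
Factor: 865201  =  865201^1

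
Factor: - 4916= - 2^2 * 1229^1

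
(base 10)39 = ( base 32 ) 17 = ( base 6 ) 103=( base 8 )47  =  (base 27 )1C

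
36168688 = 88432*409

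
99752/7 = 14250 + 2/7 = 14250.29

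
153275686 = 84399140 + 68876546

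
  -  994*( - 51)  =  50694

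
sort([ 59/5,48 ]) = [ 59/5,48] 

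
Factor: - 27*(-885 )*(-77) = -3^4*5^1*7^1*11^1*59^1= - 1839915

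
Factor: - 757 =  - 757^1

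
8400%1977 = 492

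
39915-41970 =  - 2055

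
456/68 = 6 + 12/17 = 6.71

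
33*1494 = 49302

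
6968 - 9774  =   - 2806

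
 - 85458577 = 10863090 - 96321667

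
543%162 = 57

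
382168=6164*62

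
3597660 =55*65412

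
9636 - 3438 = 6198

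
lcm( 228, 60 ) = 1140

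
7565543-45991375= - 38425832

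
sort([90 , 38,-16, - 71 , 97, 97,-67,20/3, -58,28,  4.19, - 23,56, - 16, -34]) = [ - 71,- 67, - 58, - 34, - 23, - 16, - 16,4.19, 20/3 , 28, 38, 56,90,97, 97] 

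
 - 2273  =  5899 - 8172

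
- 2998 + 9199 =6201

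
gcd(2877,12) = 3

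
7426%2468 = 22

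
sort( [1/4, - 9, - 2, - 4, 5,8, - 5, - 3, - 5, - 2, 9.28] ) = [ - 9, - 5, - 5, - 4, - 3,- 2, - 2, 1/4,5, 8,9.28]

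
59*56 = 3304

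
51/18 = 17/6 =2.83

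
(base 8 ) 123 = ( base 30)2N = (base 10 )83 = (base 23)3e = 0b1010011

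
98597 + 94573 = 193170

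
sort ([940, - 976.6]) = [ - 976.6, 940]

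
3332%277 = 8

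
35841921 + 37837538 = 73679459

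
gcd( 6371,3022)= 1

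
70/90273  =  70/90273= 0.00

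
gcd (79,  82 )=1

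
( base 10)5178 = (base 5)131203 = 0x143A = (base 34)4GA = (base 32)51Q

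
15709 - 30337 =  -  14628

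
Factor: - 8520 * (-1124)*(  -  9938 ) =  - 2^6*3^1*5^1  *71^1*281^1*4969^1= -95171058240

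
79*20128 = 1590112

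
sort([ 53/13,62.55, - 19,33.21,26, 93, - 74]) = [-74, - 19,53/13,  26,33.21, 62.55, 93 ]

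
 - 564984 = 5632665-6197649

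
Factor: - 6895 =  - 5^1*7^1*197^1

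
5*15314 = 76570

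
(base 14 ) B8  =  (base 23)71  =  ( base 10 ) 162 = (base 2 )10100010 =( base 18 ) 90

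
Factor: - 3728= - 2^4* 233^1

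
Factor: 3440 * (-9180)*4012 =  - 126695750400  =  - 2^8 *3^3*5^2*17^2 * 43^1*59^1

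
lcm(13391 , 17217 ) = 120519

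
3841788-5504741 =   -  1662953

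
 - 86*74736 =-6427296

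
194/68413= 194/68413  =  0.00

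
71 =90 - 19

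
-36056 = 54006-90062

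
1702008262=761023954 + 940984308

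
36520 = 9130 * 4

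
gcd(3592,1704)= 8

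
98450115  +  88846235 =187296350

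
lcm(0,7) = 0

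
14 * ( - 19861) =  - 278054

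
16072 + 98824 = 114896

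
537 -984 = - 447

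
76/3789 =76/3789=0.02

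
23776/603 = 39 + 259/603  =  39.43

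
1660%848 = 812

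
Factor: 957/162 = 2^( - 1)*3^( - 3 )*11^1*29^1 =319/54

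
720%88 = 16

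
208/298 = 104/149 = 0.70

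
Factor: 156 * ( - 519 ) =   -  80964 =-  2^2 * 3^2 * 13^1*173^1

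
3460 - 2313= 1147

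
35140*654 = 22981560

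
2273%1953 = 320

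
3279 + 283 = 3562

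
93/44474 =93/44474  =  0.00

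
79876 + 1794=81670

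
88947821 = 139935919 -50988098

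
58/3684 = 29/1842 = 0.02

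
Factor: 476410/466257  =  610/597 = 2^1 * 3^( - 1 )*5^1 *61^1*199^(-1)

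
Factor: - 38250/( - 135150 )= 15/53= 3^1*5^1 *53^( - 1)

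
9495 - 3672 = 5823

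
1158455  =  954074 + 204381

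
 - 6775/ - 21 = 6775/21 = 322.62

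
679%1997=679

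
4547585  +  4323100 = 8870685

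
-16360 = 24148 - 40508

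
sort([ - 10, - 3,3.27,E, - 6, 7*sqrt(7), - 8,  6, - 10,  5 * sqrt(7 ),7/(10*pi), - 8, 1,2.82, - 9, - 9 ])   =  [-10, - 10, - 9, - 9 , - 8, - 8, - 6,-3,7/(10*pi), 1,E,2.82,3.27,6,5*sqrt (7),7*sqrt( 7 ) ]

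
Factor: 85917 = 3^1*13^1*2203^1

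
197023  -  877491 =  - 680468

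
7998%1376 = 1118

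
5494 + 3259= 8753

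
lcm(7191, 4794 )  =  14382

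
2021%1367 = 654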